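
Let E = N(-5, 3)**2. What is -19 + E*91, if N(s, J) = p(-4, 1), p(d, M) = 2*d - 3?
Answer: 10992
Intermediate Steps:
p(d, M) = -3 + 2*d
N(s, J) = -11 (N(s, J) = -3 + 2*(-4) = -3 - 8 = -11)
E = 121 (E = (-11)**2 = 121)
-19 + E*91 = -19 + 121*91 = -19 + 11011 = 10992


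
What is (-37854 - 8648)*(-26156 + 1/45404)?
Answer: 27612585871773/22702 ≈ 1.2163e+9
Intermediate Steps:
(-37854 - 8648)*(-26156 + 1/45404) = -46502*(-26156 + 1/45404) = -46502*(-1187587023/45404) = 27612585871773/22702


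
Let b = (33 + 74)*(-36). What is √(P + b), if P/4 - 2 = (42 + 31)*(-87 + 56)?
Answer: 4*I*√806 ≈ 113.56*I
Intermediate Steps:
P = -9044 (P = 8 + 4*((42 + 31)*(-87 + 56)) = 8 + 4*(73*(-31)) = 8 + 4*(-2263) = 8 - 9052 = -9044)
b = -3852 (b = 107*(-36) = -3852)
√(P + b) = √(-9044 - 3852) = √(-12896) = 4*I*√806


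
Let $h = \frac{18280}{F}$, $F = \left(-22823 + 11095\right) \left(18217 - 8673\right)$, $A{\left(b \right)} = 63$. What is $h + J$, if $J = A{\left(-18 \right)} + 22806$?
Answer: $\frac{319971702691}{13991504} \approx 22869.0$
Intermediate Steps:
$F = -111932032$ ($F = \left(-11728\right) 9544 = -111932032$)
$h = - \frac{2285}{13991504}$ ($h = \frac{18280}{-111932032} = 18280 \left(- \frac{1}{111932032}\right) = - \frac{2285}{13991504} \approx -0.00016331$)
$J = 22869$ ($J = 63 + 22806 = 22869$)
$h + J = - \frac{2285}{13991504} + 22869 = \frac{319971702691}{13991504}$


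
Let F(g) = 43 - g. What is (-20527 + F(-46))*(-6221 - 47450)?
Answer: 1096927898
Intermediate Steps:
(-20527 + F(-46))*(-6221 - 47450) = (-20527 + (43 - 1*(-46)))*(-6221 - 47450) = (-20527 + (43 + 46))*(-53671) = (-20527 + 89)*(-53671) = -20438*(-53671) = 1096927898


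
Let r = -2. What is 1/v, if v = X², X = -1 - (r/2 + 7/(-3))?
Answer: 9/49 ≈ 0.18367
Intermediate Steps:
X = 7/3 (X = -1 - (-2/2 + 7/(-3)) = -1 - (-2*½ + 7*(-⅓)) = -1 - (-1 - 7/3) = -1 - 1*(-10/3) = -1 + 10/3 = 7/3 ≈ 2.3333)
v = 49/9 (v = (7/3)² = 49/9 ≈ 5.4444)
1/v = 1/(49/9) = 9/49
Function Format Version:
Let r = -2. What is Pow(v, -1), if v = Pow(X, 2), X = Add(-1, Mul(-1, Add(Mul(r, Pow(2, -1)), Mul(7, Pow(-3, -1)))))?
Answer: Rational(9, 49) ≈ 0.18367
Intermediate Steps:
X = Rational(7, 3) (X = Add(-1, Mul(-1, Add(Mul(-2, Pow(2, -1)), Mul(7, Pow(-3, -1))))) = Add(-1, Mul(-1, Add(Mul(-2, Rational(1, 2)), Mul(7, Rational(-1, 3))))) = Add(-1, Mul(-1, Add(-1, Rational(-7, 3)))) = Add(-1, Mul(-1, Rational(-10, 3))) = Add(-1, Rational(10, 3)) = Rational(7, 3) ≈ 2.3333)
v = Rational(49, 9) (v = Pow(Rational(7, 3), 2) = Rational(49, 9) ≈ 5.4444)
Pow(v, -1) = Pow(Rational(49, 9), -1) = Rational(9, 49)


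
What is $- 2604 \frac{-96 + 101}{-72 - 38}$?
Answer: $\frac{1302}{11} \approx 118.36$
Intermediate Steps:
$- 2604 \frac{-96 + 101}{-72 - 38} = - 2604 \frac{5}{-110} = - 2604 \cdot 5 \left(- \frac{1}{110}\right) = \left(-2604\right) \left(- \frac{1}{22}\right) = \frac{1302}{11}$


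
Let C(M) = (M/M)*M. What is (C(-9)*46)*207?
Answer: -85698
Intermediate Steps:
C(M) = M (C(M) = 1*M = M)
(C(-9)*46)*207 = -9*46*207 = -414*207 = -85698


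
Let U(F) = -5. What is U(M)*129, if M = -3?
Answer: -645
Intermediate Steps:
U(M)*129 = -5*129 = -645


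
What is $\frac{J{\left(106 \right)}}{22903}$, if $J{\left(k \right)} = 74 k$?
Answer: $\frac{212}{619} \approx 0.34249$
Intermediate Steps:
$\frac{J{\left(106 \right)}}{22903} = \frac{74 \cdot 106}{22903} = 7844 \cdot \frac{1}{22903} = \frac{212}{619}$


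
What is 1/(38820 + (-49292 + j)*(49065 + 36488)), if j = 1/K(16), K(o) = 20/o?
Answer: -5/21084856068 ≈ -2.3714e-10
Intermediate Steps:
j = 4/5 (j = 1/(20/16) = 1/(20*(1/16)) = 1/(5/4) = 4/5 ≈ 0.80000)
1/(38820 + (-49292 + j)*(49065 + 36488)) = 1/(38820 + (-49292 + 4/5)*(49065 + 36488)) = 1/(38820 - 246456/5*85553) = 1/(38820 - 21085050168/5) = 1/(-21084856068/5) = -5/21084856068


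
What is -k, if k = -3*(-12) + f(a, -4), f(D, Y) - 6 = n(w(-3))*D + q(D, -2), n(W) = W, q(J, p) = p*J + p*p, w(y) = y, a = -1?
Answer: -51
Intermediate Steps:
q(J, p) = p**2 + J*p (q(J, p) = J*p + p**2 = p**2 + J*p)
f(D, Y) = 10 - 5*D (f(D, Y) = 6 + (-3*D - 2*(D - 2)) = 6 + (-3*D - 2*(-2 + D)) = 6 + (-3*D + (4 - 2*D)) = 6 + (4 - 5*D) = 10 - 5*D)
k = 51 (k = -3*(-12) + (10 - 5*(-1)) = 36 + (10 + 5) = 36 + 15 = 51)
-k = -1*51 = -51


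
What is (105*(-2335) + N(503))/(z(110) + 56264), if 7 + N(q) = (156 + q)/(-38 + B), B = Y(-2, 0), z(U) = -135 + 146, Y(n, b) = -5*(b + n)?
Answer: -1373151/315140 ≈ -4.3573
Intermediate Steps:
Y(n, b) = -5*b - 5*n
z(U) = 11
B = 10 (B = -5*0 - 5*(-2) = 0 + 10 = 10)
N(q) = -88/7 - q/28 (N(q) = -7 + (156 + q)/(-38 + 10) = -7 + (156 + q)/(-28) = -7 + (156 + q)*(-1/28) = -7 + (-39/7 - q/28) = -88/7 - q/28)
(105*(-2335) + N(503))/(z(110) + 56264) = (105*(-2335) + (-88/7 - 1/28*503))/(11 + 56264) = (-245175 + (-88/7 - 503/28))/56275 = (-245175 - 855/28)*(1/56275) = -6865755/28*1/56275 = -1373151/315140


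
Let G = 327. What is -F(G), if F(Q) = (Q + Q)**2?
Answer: -427716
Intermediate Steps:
F(Q) = 4*Q**2 (F(Q) = (2*Q)**2 = 4*Q**2)
-F(G) = -4*327**2 = -4*106929 = -1*427716 = -427716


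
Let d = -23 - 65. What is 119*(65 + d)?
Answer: -2737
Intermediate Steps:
d = -88
119*(65 + d) = 119*(65 - 88) = 119*(-23) = -2737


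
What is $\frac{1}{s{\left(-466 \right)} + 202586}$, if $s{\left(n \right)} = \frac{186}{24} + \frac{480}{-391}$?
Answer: $\frac{1564}{316854705} \approx 4.936 \cdot 10^{-6}$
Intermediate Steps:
$s{\left(n \right)} = \frac{10201}{1564}$ ($s{\left(n \right)} = 186 \cdot \frac{1}{24} + 480 \left(- \frac{1}{391}\right) = \frac{31}{4} - \frac{480}{391} = \frac{10201}{1564}$)
$\frac{1}{s{\left(-466 \right)} + 202586} = \frac{1}{\frac{10201}{1564} + 202586} = \frac{1}{\frac{316854705}{1564}} = \frac{1564}{316854705}$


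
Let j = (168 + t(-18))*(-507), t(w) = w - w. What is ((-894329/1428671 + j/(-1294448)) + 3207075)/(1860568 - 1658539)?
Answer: 741371508290730913/46702546903506954 ≈ 15.874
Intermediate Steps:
t(w) = 0
j = -85176 (j = (168 + 0)*(-507) = 168*(-507) = -85176)
((-894329/1428671 + j/(-1294448)) + 3207075)/(1860568 - 1658539) = ((-894329/1428671 - 85176/(-1294448)) + 3207075)/(1860568 - 1658539) = ((-894329*1/1428671 - 85176*(-1/1294448)) + 3207075)/202029 = ((-894329/1428671 + 10647/161806) + 3207075)*(1/202029) = (-129496738037/231167539826 + 3207075)*(1/202029) = (741371508290730913/231167539826)*(1/202029) = 741371508290730913/46702546903506954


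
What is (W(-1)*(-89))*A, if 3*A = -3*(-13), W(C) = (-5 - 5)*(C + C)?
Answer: -23140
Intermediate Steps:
W(C) = -20*C
A = 13 (A = (-3*(-13))/3 = (⅓)*39 = 13)
(W(-1)*(-89))*A = (-20*(-1)*(-89))*13 = (20*(-89))*13 = -1780*13 = -23140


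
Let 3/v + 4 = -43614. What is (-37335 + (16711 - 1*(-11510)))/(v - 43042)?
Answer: 397534452/1877405959 ≈ 0.21175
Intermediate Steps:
v = -3/43618 (v = 3/(-4 - 43614) = 3/(-43618) = 3*(-1/43618) = -3/43618 ≈ -6.8779e-5)
(-37335 + (16711 - 1*(-11510)))/(v - 43042) = (-37335 + (16711 - 1*(-11510)))/(-3/43618 - 43042) = (-37335 + (16711 + 11510))/(-1877405959/43618) = (-37335 + 28221)*(-43618/1877405959) = -9114*(-43618/1877405959) = 397534452/1877405959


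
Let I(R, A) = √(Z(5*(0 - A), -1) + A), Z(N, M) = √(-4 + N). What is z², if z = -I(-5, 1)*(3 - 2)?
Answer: 1 + 3*I ≈ 1.0 + 3.0*I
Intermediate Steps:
I(R, A) = √(A + √(-4 - 5*A)) (I(R, A) = √(√(-4 + 5*(0 - A)) + A) = √(√(-4 + 5*(-A)) + A) = √(√(-4 - 5*A) + A) = √(A + √(-4 - 5*A)))
z = -√(1 + 3*I) (z = -√(1 + √(-4 - 5*1))*(3 - 2) = -√(1 + √(-4 - 5)) = -√(1 + √(-9)) = -√(1 + 3*I) ≈ -1.4426 - 1.0398*I)
z² = (-√(1 + 3*I))² = 1 + 3*I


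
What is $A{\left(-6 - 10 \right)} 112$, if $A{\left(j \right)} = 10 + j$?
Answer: $-672$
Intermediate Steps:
$A{\left(-6 - 10 \right)} 112 = \left(10 - 16\right) 112 = \left(-6\right) 112 = -672$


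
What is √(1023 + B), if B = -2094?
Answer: 3*I*√119 ≈ 32.726*I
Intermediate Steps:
√(1023 + B) = √(1023 - 2094) = √(-1071) = 3*I*√119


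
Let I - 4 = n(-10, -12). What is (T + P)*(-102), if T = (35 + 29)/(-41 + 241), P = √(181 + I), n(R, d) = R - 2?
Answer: -816/25 - 102*√173 ≈ -1374.2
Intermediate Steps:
n(R, d) = -2 + R
I = -8 (I = 4 + (-2 - 10) = 4 - 12 = -8)
P = √173 (P = √(181 - 8) = √173 ≈ 13.153)
T = 8/25 (T = 64/200 = 64*(1/200) = 8/25 ≈ 0.32000)
(T + P)*(-102) = (8/25 + √173)*(-102) = -816/25 - 102*√173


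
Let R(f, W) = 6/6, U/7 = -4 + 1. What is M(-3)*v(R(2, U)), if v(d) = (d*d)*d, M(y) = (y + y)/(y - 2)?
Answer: 6/5 ≈ 1.2000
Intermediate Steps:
U = -21 (U = 7*(-4 + 1) = 7*(-3) = -21)
R(f, W) = 1 (R(f, W) = 6*(⅙) = 1)
M(y) = 2*y/(-2 + y) (M(y) = (2*y)/(-2 + y) = 2*y/(-2 + y))
v(d) = d³ (v(d) = d²*d = d³)
M(-3)*v(R(2, U)) = (2*(-3)/(-2 - 3))*1³ = (2*(-3)/(-5))*1 = (2*(-3)*(-⅕))*1 = (6/5)*1 = 6/5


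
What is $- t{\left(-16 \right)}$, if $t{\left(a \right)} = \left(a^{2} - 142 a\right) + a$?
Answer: $-2512$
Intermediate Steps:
$t{\left(a \right)} = a^{2} - 141 a$
$- t{\left(-16 \right)} = - \left(-16\right) \left(-141 - 16\right) = - \left(-16\right) \left(-157\right) = \left(-1\right) 2512 = -2512$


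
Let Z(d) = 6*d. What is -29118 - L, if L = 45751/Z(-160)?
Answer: -27907529/960 ≈ -29070.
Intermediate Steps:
L = -45751/960 (L = 45751/((6*(-160))) = 45751/(-960) = 45751*(-1/960) = -45751/960 ≈ -47.657)
-29118 - L = -29118 - 1*(-45751/960) = -29118 + 45751/960 = -27907529/960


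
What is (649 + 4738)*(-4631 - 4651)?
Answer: -50002134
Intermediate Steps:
(649 + 4738)*(-4631 - 4651) = 5387*(-9282) = -50002134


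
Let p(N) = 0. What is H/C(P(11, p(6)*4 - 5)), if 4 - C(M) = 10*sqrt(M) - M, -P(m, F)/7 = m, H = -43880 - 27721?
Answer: 1742291/4343 - 238670*I*sqrt(77)/4343 ≈ 401.17 - 482.23*I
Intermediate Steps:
H = -71601
P(m, F) = -7*m
C(M) = 4 + M - 10*sqrt(M) (C(M) = 4 - (10*sqrt(M) - M) = 4 - (-M + 10*sqrt(M)) = 4 + (M - 10*sqrt(M)) = 4 + M - 10*sqrt(M))
H/C(P(11, p(6)*4 - 5)) = -71601/(4 - 7*11 - 10*I*sqrt(77)) = -71601/(4 - 77 - 10*I*sqrt(77)) = -71601/(-73 - 10*I*sqrt(77))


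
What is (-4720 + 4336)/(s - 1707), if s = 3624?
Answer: -128/639 ≈ -0.20031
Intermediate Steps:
(-4720 + 4336)/(s - 1707) = (-4720 + 4336)/(3624 - 1707) = -384/1917 = -384*1/1917 = -128/639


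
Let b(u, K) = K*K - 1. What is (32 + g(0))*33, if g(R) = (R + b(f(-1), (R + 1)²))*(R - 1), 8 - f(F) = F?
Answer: 1056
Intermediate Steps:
f(F) = 8 - F
b(u, K) = -1 + K² (b(u, K) = K² - 1 = -1 + K²)
g(R) = (-1 + R)*(-1 + R + (1 + R)⁴) (g(R) = (R + (-1 + ((R + 1)²)²))*(R - 1) = (R + (-1 + ((1 + R)²)²))*(-1 + R) = (R + (-1 + (1 + R)⁴))*(-1 + R) = (-1 + R + (1 + R)⁴)*(-1 + R) = (-1 + R)*(-1 + R + (1 + R)⁴))
(32 + g(0))*33 = (32 + 0*(-5 + 0⁴ - 1*0 + 2*0² + 3*0³))*33 = (32 + 0*(-5 + 0 + 0 + 2*0 + 3*0))*33 = (32 + 0*(-5 + 0 + 0 + 0 + 0))*33 = (32 + 0*(-5))*33 = (32 + 0)*33 = 32*33 = 1056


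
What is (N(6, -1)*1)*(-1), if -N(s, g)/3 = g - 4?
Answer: -15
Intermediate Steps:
N(s, g) = 12 - 3*g (N(s, g) = -3*(g - 4) = -3*(-4 + g) = 12 - 3*g)
(N(6, -1)*1)*(-1) = ((12 - 3*(-1))*1)*(-1) = ((12 + 3)*1)*(-1) = (15*1)*(-1) = 15*(-1) = -15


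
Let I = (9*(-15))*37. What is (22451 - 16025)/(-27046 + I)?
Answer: -6426/32041 ≈ -0.20056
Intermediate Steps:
I = -4995 (I = -135*37 = -4995)
(22451 - 16025)/(-27046 + I) = (22451 - 16025)/(-27046 - 4995) = 6426/(-32041) = 6426*(-1/32041) = -6426/32041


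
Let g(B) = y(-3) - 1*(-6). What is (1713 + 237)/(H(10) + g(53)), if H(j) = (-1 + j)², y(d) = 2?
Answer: 1950/89 ≈ 21.910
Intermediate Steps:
g(B) = 8 (g(B) = 2 - 1*(-6) = 2 + 6 = 8)
(1713 + 237)/(H(10) + g(53)) = (1713 + 237)/((-1 + 10)² + 8) = 1950/(9² + 8) = 1950/(81 + 8) = 1950/89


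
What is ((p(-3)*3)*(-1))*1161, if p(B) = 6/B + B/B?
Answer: 3483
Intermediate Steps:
p(B) = 1 + 6/B (p(B) = 6/B + 1 = 1 + 6/B)
((p(-3)*3)*(-1))*1161 = ((((6 - 3)/(-3))*3)*(-1))*1161 = ((-⅓*3*3)*(-1))*1161 = (-1*3*(-1))*1161 = -3*(-1)*1161 = 3*1161 = 3483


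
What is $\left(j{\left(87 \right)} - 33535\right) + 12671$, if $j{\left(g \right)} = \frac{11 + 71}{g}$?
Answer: $- \frac{1815086}{87} \approx -20863.0$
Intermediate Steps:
$j{\left(g \right)} = \frac{82}{g}$
$\left(j{\left(87 \right)} - 33535\right) + 12671 = \left(\frac{82}{87} - 33535\right) + 12671 = - \frac{2917463}{87} + 12671 = - \frac{1815086}{87}$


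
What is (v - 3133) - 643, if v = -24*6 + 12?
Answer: -3908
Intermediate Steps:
v = -132 (v = -144 + 12 = -132)
(v - 3133) - 643 = (-132 - 3133) - 643 = -3265 - 643 = -3908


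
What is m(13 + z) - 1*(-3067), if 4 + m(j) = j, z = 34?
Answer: 3110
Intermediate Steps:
m(j) = -4 + j
m(13 + z) - 1*(-3067) = (-4 + (13 + 34)) - 1*(-3067) = (-4 + 47) + 3067 = 43 + 3067 = 3110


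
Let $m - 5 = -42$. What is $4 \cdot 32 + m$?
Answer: $91$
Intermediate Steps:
$m = -37$ ($m = 5 - 42 = -37$)
$4 \cdot 32 + m = 4 \cdot 32 - 37 = 128 - 37 = 91$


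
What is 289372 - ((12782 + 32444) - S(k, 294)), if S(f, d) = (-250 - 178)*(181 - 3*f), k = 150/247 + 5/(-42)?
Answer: 289270172/1729 ≈ 1.6731e+5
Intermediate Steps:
k = 5065/10374 (k = 150*(1/247) + 5*(-1/42) = 150/247 - 5/42 = 5065/10374 ≈ 0.48824)
S(f, d) = -77468 + 1284*f (S(f, d) = -428*(181 - 3*f) = -77468 + 1284*f)
289372 - ((12782 + 32444) - S(k, 294)) = 289372 - ((12782 + 32444) - (-77468 + 1284*(5065/10374))) = 289372 - (45226 - (-77468 + 1083910/1729)) = 289372 - (45226 - 1*(-132858262/1729)) = 289372 - (45226 + 132858262/1729) = 289372 - 1*211054016/1729 = 289372 - 211054016/1729 = 289270172/1729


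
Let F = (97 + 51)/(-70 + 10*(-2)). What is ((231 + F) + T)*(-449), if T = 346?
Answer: -11625059/45 ≈ -2.5833e+5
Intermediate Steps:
F = -74/45 (F = 148/(-70 - 20) = 148/(-90) = 148*(-1/90) = -74/45 ≈ -1.6444)
((231 + F) + T)*(-449) = ((231 - 74/45) + 346)*(-449) = (10321/45 + 346)*(-449) = (25891/45)*(-449) = -11625059/45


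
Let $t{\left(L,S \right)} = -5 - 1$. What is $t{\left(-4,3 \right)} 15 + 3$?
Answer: $-87$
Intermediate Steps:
$t{\left(L,S \right)} = -6$ ($t{\left(L,S \right)} = -5 - 1 = -6$)
$t{\left(-4,3 \right)} 15 + 3 = \left(-6\right) 15 + 3 = -90 + 3 = -87$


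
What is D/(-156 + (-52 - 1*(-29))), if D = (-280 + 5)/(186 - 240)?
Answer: -275/9666 ≈ -0.028450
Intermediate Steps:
D = 275/54 (D = -275/(-54) = -275*(-1/54) = 275/54 ≈ 5.0926)
D/(-156 + (-52 - 1*(-29))) = 275/(54*(-156 + (-52 - 1*(-29)))) = 275/(54*(-156 + (-52 + 29))) = 275/(54*(-156 - 23)) = (275/54)/(-179) = (275/54)*(-1/179) = -275/9666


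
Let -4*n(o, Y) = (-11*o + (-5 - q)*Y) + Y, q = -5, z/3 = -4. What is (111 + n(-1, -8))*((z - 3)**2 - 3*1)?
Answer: 48951/2 ≈ 24476.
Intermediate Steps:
z = -12 (z = 3*(-4) = -12)
n(o, Y) = -Y/4 + 11*o/4 (n(o, Y) = -((-11*o + (-5 - 1*(-5))*Y) + Y)/4 = -((-11*o + (-5 + 5)*Y) + Y)/4 = -((-11*o + 0*Y) + Y)/4 = -((-11*o + 0) + Y)/4 = -(-11*o + Y)/4 = -(Y - 11*o)/4 = -Y/4 + 11*o/4)
(111 + n(-1, -8))*((z - 3)**2 - 3*1) = (111 + (-1/4*(-8) + (11/4)*(-1)))*((-12 - 3)**2 - 3*1) = (111 + (2 - 11/4))*((-15)**2 - 3) = (111 - 3/4)*(225 - 3) = (441/4)*222 = 48951/2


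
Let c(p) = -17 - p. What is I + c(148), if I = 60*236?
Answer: 13995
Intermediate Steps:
I = 14160
I + c(148) = 14160 + (-17 - 1*148) = 14160 + (-17 - 148) = 14160 - 165 = 13995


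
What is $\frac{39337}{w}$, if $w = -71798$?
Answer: $- \frac{39337}{71798} \approx -0.54788$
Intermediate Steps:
$\frac{39337}{w} = \frac{39337}{-71798} = 39337 \left(- \frac{1}{71798}\right) = - \frac{39337}{71798}$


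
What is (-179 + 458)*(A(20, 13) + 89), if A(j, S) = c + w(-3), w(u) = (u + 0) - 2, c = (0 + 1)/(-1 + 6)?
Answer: 117459/5 ≈ 23492.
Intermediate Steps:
c = ⅕ (c = 1/5 = 1*(⅕) = ⅕ ≈ 0.20000)
w(u) = -2 + u (w(u) = u - 2 = -2 + u)
A(j, S) = -24/5 (A(j, S) = ⅕ + (-2 - 3) = ⅕ - 5 = -24/5)
(-179 + 458)*(A(20, 13) + 89) = (-179 + 458)*(-24/5 + 89) = 279*(421/5) = 117459/5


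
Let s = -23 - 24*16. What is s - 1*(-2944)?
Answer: 2537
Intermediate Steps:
s = -407 (s = -23 - 384 = -407)
s - 1*(-2944) = -407 - 1*(-2944) = -407 + 2944 = 2537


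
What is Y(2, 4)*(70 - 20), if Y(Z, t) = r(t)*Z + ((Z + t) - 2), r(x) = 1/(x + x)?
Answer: 425/2 ≈ 212.50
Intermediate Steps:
r(x) = 1/(2*x)
Y(Z, t) = -2 + Z + t + Z/(2*t) (Y(Z, t) = (1/(2*t))*Z + ((Z + t) - 2) = Z/(2*t) + (-2 + Z + t) = -2 + Z + t + Z/(2*t))
Y(2, 4)*(70 - 20) = (-2 + 2 + 4 + (½)*2/4)*(70 - 20) = (-2 + 2 + 4 + (½)*2*(¼))*50 = (-2 + 2 + 4 + ¼)*50 = (17/4)*50 = 425/2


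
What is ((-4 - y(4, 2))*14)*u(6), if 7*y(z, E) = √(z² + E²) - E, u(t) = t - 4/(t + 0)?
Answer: -832/3 - 64*√5/3 ≈ -325.04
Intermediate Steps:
u(t) = t - 4/t
y(z, E) = -E/7 + √(E² + z²)/7 (y(z, E) = (√(z² + E²) - E)/7 = (√(E² + z²) - E)/7 = -E/7 + √(E² + z²)/7)
((-4 - y(4, 2))*14)*u(6) = ((-4 - (-⅐*2 + √(2² + 4²)/7))*14)*(6 - 4/6) = ((-4 - (-2/7 + √(4 + 16)/7))*14)*(6 - 4*⅙) = ((-4 - (-2/7 + √20/7))*14)*(6 - ⅔) = ((-4 - (-2/7 + (2*√5)/7))*14)*(16/3) = ((-4 - (-2/7 + 2*√5/7))*14)*(16/3) = ((-4 + (2/7 - 2*√5/7))*14)*(16/3) = ((-26/7 - 2*√5/7)*14)*(16/3) = (-52 - 4*√5)*(16/3) = -832/3 - 64*√5/3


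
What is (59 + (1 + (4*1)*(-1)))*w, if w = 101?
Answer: 5656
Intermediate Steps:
(59 + (1 + (4*1)*(-1)))*w = (59 + (1 + (4*1)*(-1)))*101 = (59 + (1 + 4*(-1)))*101 = (59 + (1 - 4))*101 = (59 - 3)*101 = 56*101 = 5656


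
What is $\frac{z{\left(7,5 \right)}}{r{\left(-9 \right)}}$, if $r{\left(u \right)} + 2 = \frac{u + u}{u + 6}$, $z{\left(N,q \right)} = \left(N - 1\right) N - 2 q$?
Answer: $8$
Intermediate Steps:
$z{\left(N,q \right)} = - 2 q + N \left(-1 + N\right)$ ($z{\left(N,q \right)} = \left(-1 + N\right) N - 2 q = N \left(-1 + N\right) - 2 q = - 2 q + N \left(-1 + N\right)$)
$r{\left(u \right)} = -2 + \frac{2 u}{6 + u}$ ($r{\left(u \right)} = -2 + \frac{u + u}{u + 6} = -2 + \frac{2 u}{6 + u}$)
$\frac{z{\left(7,5 \right)}}{r{\left(-9 \right)}} = \frac{7^{2} - 7 - 10}{\left(-12\right) \frac{1}{6 - 9}} = \frac{49 - 7 - 10}{\left(-12\right) \frac{1}{-3}} = \frac{1}{\left(-12\right) \left(- \frac{1}{3}\right)} 32 = \frac{1}{4} \cdot 32 = 8$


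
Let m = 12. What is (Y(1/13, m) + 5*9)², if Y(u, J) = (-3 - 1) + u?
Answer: 285156/169 ≈ 1687.3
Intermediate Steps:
Y(u, J) = -4 + u
(Y(1/13, m) + 5*9)² = ((-4 + 1/13) + 5*9)² = ((-4 + 1/13) + 45)² = (-51/13 + 45)² = (534/13)² = 285156/169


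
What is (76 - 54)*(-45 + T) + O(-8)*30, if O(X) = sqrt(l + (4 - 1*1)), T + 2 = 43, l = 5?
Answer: -88 + 60*sqrt(2) ≈ -3.1472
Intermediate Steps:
T = 41 (T = -2 + 43 = 41)
O(X) = 2*sqrt(2) (O(X) = sqrt(5 + (4 - 1*1)) = sqrt(5 + (4 - 1)) = sqrt(5 + 3) = sqrt(8) = 2*sqrt(2))
(76 - 54)*(-45 + T) + O(-8)*30 = (76 - 54)*(-45 + 41) + (2*sqrt(2))*30 = 22*(-4) + 60*sqrt(2) = -88 + 60*sqrt(2)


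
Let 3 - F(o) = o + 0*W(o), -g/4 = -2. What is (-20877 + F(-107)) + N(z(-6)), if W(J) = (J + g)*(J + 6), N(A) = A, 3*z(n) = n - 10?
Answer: -62317/3 ≈ -20772.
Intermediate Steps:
z(n) = -10/3 + n/3 (z(n) = (n - 10)/3 = (-10 + n)/3 = -10/3 + n/3)
g = 8 (g = -4*(-2) = 8)
W(J) = (6 + J)*(8 + J) (W(J) = (J + 8)*(J + 6) = (8 + J)*(6 + J) = (6 + J)*(8 + J))
F(o) = 3 - o (F(o) = 3 - (o + 0*(48 + o² + 14*o)) = 3 - (o + 0) = 3 - o)
(-20877 + F(-107)) + N(z(-6)) = (-20877 + (3 - 1*(-107))) + (-10/3 + (⅓)*(-6)) = (-20877 + (3 + 107)) + (-10/3 - 2) = (-20877 + 110) - 16/3 = -20767 - 16/3 = -62317/3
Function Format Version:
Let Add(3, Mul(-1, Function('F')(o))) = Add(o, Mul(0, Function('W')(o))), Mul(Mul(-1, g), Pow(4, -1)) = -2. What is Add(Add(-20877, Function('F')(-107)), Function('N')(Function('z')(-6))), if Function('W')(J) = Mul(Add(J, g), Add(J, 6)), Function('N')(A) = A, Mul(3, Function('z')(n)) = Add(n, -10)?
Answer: Rational(-62317, 3) ≈ -20772.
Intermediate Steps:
Function('z')(n) = Add(Rational(-10, 3), Mul(Rational(1, 3), n)) (Function('z')(n) = Mul(Rational(1, 3), Add(n, -10)) = Mul(Rational(1, 3), Add(-10, n)) = Add(Rational(-10, 3), Mul(Rational(1, 3), n)))
g = 8 (g = Mul(-4, -2) = 8)
Function('W')(J) = Mul(Add(6, J), Add(8, J)) (Function('W')(J) = Mul(Add(J, 8), Add(J, 6)) = Mul(Add(8, J), Add(6, J)) = Mul(Add(6, J), Add(8, J)))
Function('F')(o) = Add(3, Mul(-1, o)) (Function('F')(o) = Add(3, Mul(-1, Add(o, Mul(0, Add(48, Pow(o, 2), Mul(14, o)))))) = Add(3, Mul(-1, Add(o, 0))) = Add(3, Mul(-1, o)))
Add(Add(-20877, Function('F')(-107)), Function('N')(Function('z')(-6))) = Add(Add(-20877, Add(3, Mul(-1, -107))), Add(Rational(-10, 3), Mul(Rational(1, 3), -6))) = Add(Add(-20877, Add(3, 107)), Add(Rational(-10, 3), -2)) = Add(Add(-20877, 110), Rational(-16, 3)) = Add(-20767, Rational(-16, 3)) = Rational(-62317, 3)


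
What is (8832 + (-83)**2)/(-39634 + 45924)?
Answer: 15721/6290 ≈ 2.4994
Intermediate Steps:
(8832 + (-83)**2)/(-39634 + 45924) = (8832 + 6889)/6290 = 15721*(1/6290) = 15721/6290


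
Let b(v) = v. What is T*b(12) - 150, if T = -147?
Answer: -1914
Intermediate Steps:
T*b(12) - 150 = -147*12 - 150 = -1764 - 150 = -1914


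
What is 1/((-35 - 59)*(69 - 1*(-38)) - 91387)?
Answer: -1/101445 ≈ -9.8576e-6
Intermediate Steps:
1/((-35 - 59)*(69 - 1*(-38)) - 91387) = 1/(-94*(69 + 38) - 91387) = 1/(-94*107 - 91387) = 1/(-10058 - 91387) = 1/(-101445) = -1/101445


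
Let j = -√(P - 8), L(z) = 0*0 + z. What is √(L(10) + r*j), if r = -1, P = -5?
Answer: √(10 + I*√13) ≈ 3.2117 + 0.56131*I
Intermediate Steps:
L(z) = z (L(z) = 0 + z = z)
j = -I*√13 (j = -√(-5 - 8) = -√(-13) = -I*√13 ≈ -3.6056*I)
√(L(10) + r*j) = √(10 - (-1)*I*√13) = √(10 + I*√13)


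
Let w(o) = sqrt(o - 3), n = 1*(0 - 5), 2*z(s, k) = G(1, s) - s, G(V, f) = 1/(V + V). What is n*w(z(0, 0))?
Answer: -5*I*sqrt(11)/2 ≈ -8.2916*I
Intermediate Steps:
G(V, f) = 1/(2*V)
z(s, k) = 1/4 - s/2 (z(s, k) = ((1/2)/1 - s)/2 = ((1/2)*1 - s)/2 = (1/2 - s)/2 = 1/4 - s/2)
n = -5 (n = 1*(-5) = -5)
w(o) = sqrt(-3 + o)
n*w(z(0, 0)) = -5*sqrt(-3 + (1/4 - 1/2*0)) = -5*sqrt(-3 + (1/4 + 0)) = -5*sqrt(-3 + 1/4) = -5*I*sqrt(11)/2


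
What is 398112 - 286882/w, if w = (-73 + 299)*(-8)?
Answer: 360036689/904 ≈ 3.9827e+5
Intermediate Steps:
w = -1808 (w = 226*(-8) = -1808)
398112 - 286882/w = 398112 - 286882/(-1808) = 398112 - 286882*(-1)/1808 = 398112 - 1*(-143441/904) = 398112 + 143441/904 = 360036689/904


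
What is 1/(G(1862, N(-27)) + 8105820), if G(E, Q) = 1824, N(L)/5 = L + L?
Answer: 1/8107644 ≈ 1.2334e-7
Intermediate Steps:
N(L) = 10*L (N(L) = 5*(L + L) = 5*(2*L) = 10*L)
1/(G(1862, N(-27)) + 8105820) = 1/(1824 + 8105820) = 1/8107644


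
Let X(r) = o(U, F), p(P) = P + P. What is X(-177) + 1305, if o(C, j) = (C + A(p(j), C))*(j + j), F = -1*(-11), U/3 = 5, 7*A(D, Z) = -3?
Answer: 11379/7 ≈ 1625.6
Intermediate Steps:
p(P) = 2*P
A(D, Z) = -3/7 (A(D, Z) = (⅐)*(-3) = -3/7)
U = 15 (U = 3*5 = 15)
F = 11
o(C, j) = 2*j*(-3/7 + C) (o(C, j) = (C - 3/7)*(j + j) = (-3/7 + C)*(2*j) = 2*j*(-3/7 + C))
X(r) = 2244/7 (X(r) = (2/7)*11*(-3 + 7*15) = (2/7)*11*(-3 + 105) = (2/7)*11*102 = 2244/7)
X(-177) + 1305 = 2244/7 + 1305 = 11379/7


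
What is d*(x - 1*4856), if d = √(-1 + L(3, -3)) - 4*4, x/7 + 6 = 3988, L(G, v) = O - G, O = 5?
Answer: -345270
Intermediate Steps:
L(G, v) = 5 - G
x = 27874 (x = -42 + 7*3988 = -42 + 27916 = 27874)
d = -15 (d = √(-1 + (5 - 1*3)) - 4*4 = √(-1 + (5 - 3)) - 16 = √(-1 + 2) - 16 = √1 - 16 = 1 - 16 = -15)
d*(x - 1*4856) = -15*(27874 - 1*4856) = -15*(27874 - 4856) = -15*23018 = -345270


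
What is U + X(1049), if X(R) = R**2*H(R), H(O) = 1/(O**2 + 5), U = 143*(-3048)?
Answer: -479626260383/1100406 ≈ -4.3586e+5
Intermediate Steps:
U = -435864
H(O) = 1/(5 + O**2)
X(R) = R**2/(5 + R**2)
U + X(1049) = -435864 + 1049**2/(5 + 1049**2) = -435864 + 1100401/(5 + 1100401) = -435864 + 1100401/1100406 = -479626260383/1100406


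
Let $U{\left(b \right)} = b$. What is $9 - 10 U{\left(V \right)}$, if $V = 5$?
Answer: $-41$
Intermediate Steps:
$9 - 10 U{\left(V \right)} = 9 - 50 = -41$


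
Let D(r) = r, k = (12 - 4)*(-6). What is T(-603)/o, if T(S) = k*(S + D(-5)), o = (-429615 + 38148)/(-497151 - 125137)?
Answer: 6053617664/130489 ≈ 46392.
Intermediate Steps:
k = -48 (k = 8*(-6) = -48)
o = 391467/622288 (o = -391467/(-622288) = -391467*(-1/622288) = 391467/622288 ≈ 0.62908)
T(S) = 240 - 48*S (T(S) = -48*(S - 5) = -48*(-5 + S) = 240 - 48*S)
T(-603)/o = (240 - 48*(-603))/(391467/622288) = (240 + 28944)*(622288/391467) = 29184*(622288/391467) = 6053617664/130489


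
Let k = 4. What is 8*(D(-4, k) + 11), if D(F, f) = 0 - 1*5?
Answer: 48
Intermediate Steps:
D(F, f) = -5 (D(F, f) = 0 - 5 = -5)
8*(D(-4, k) + 11) = 8*(-5 + 11) = 8*6 = 48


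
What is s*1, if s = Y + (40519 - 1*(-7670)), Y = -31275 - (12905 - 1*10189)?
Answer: 14198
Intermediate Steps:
Y = -33991 (Y = -31275 - (12905 - 10189) = -31275 - 1*2716 = -31275 - 2716 = -33991)
s = 14198 (s = -33991 + (40519 - 1*(-7670)) = -33991 + (40519 + 7670) = -33991 + 48189 = 14198)
s*1 = 14198*1 = 14198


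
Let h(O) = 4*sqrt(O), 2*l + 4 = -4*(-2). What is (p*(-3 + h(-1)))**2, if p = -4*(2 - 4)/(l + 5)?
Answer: -64/7 - 1536*I/49 ≈ -9.1429 - 31.347*I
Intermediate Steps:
l = 2 (l = -2 + (-4*(-2))/2 = -2 + (1/2)*8 = -2 + 4 = 2)
p = 8/7 (p = -4*(2 - 4)/(2 + 5) = -(-8)/7 = -4*(-2/7) = 8/7 ≈ 1.1429)
(p*(-3 + h(-1)))**2 = (8*(-3 + 4*sqrt(-1))/7)**2 = (8*(-3 + 4*I)/7)**2 = (-24/7 + 32*I/7)**2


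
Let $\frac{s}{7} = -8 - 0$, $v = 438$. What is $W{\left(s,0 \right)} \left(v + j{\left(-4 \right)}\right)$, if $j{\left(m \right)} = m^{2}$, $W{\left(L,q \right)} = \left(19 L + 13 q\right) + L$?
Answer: $-508480$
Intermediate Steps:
$s = -56$ ($s = 7 \left(-8 - 0\right) = 7 \left(-8 + 0\right) = 7 \left(-8\right) = -56$)
$W{\left(L,q \right)} = 13 q + 20 L$ ($W{\left(L,q \right)} = \left(13 q + 19 L\right) + L = 13 q + 20 L$)
$W{\left(s,0 \right)} \left(v + j{\left(-4 \right)}\right) = \left(13 \cdot 0 + 20 \left(-56\right)\right) \left(438 + \left(-4\right)^{2}\right) = \left(0 - 1120\right) \left(438 + 16\right) = \left(-1120\right) 454 = -508480$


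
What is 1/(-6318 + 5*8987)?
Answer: 1/38617 ≈ 2.5895e-5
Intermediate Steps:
1/(-6318 + 5*8987) = 1/(-6318 + 44935) = 1/38617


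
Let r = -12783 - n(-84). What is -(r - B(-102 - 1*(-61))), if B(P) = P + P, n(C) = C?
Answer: 12617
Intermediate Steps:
B(P) = 2*P
r = -12699 (r = -12783 - 1*(-84) = -12783 + 84 = -12699)
-(r - B(-102 - 1*(-61))) = -(-12699 - 2*(-102 - 1*(-61))) = -(-12699 - 2*(-102 + 61)) = -(-12699 - 2*(-41)) = -(-12699 - 1*(-82)) = -(-12699 + 82) = -1*(-12617) = 12617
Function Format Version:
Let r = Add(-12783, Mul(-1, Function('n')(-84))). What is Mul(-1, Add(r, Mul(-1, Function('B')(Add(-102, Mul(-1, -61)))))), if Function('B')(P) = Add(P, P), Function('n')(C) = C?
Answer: 12617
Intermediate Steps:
Function('B')(P) = Mul(2, P)
r = -12699 (r = Add(-12783, Mul(-1, -84)) = Add(-12783, 84) = -12699)
Mul(-1, Add(r, Mul(-1, Function('B')(Add(-102, Mul(-1, -61)))))) = Mul(-1, Add(-12699, Mul(-1, Mul(2, Add(-102, Mul(-1, -61)))))) = Mul(-1, Add(-12699, Mul(-1, Mul(2, Add(-102, 61))))) = Mul(-1, Add(-12699, Mul(-1, Mul(2, -41)))) = Mul(-1, Add(-12699, Mul(-1, -82))) = Mul(-1, Add(-12699, 82)) = Mul(-1, -12617) = 12617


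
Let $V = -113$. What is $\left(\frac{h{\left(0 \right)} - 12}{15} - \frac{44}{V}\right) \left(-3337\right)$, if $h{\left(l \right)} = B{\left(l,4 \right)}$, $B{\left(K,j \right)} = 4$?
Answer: $\frac{814228}{1695} \approx 480.37$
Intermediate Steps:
$h{\left(l \right)} = 4$
$\left(\frac{h{\left(0 \right)} - 12}{15} - \frac{44}{V}\right) \left(-3337\right) = \left(\frac{4 - 12}{15} - \frac{44}{-113}\right) \left(-3337\right) = \left(\left(4 - 12\right) \frac{1}{15} - - \frac{44}{113}\right) \left(-3337\right) = \left(\left(-8\right) \frac{1}{15} + \frac{44}{113}\right) \left(-3337\right) = \left(- \frac{8}{15} + \frac{44}{113}\right) \left(-3337\right) = \left(- \frac{244}{1695}\right) \left(-3337\right) = \frac{814228}{1695}$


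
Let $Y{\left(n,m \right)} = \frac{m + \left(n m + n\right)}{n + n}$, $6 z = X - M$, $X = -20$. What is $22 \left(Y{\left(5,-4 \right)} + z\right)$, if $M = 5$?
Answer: $- \frac{2002}{15} \approx -133.47$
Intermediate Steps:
$z = - \frac{25}{6}$ ($z = \frac{-20 - 5}{6} = \frac{1}{6} \left(-25\right) = - \frac{25}{6} \approx -4.1667$)
$Y{\left(n,m \right)} = \frac{m + n + m n}{2 n}$ ($Y{\left(n,m \right)} = \frac{m + \left(m n + n\right)}{2 n} = \left(m + \left(n + m n\right)\right) \frac{1}{2 n} = \left(m + n + m n\right) \frac{1}{2 n} = \frac{m + n + m n}{2 n}$)
$22 \left(Y{\left(5,-4 \right)} + z\right) = 22 \left(\frac{-4 + 5 \left(1 - 4\right)}{2 \cdot 5} - \frac{25}{6}\right) = 22 \left(\frac{1}{2} \cdot \frac{1}{5} \left(-4 + 5 \left(-3\right)\right) - \frac{25}{6}\right) = 22 \left(\frac{1}{2} \cdot \frac{1}{5} \left(-4 - 15\right) - \frac{25}{6}\right) = 22 \left(\frac{1}{2} \cdot \frac{1}{5} \left(-19\right) - \frac{25}{6}\right) = 22 \left(- \frac{19}{10} - \frac{25}{6}\right) = 22 \left(- \frac{91}{15}\right) = - \frac{2002}{15}$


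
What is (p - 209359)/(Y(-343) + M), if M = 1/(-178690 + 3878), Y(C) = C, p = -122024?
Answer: 19309908332/19986839 ≈ 966.13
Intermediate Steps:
M = -1/174812 (M = 1/(-174812) = -1/174812 ≈ -5.7204e-6)
(p - 209359)/(Y(-343) + M) = (-122024 - 209359)/(-343 - 1/174812) = -331383/(-59960517/174812) = -331383*(-174812/59960517) = 19309908332/19986839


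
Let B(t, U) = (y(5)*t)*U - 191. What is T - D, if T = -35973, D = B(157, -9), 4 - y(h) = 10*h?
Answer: -100780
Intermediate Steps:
y(h) = 4 - 10*h
B(t, U) = -191 - 46*U*t (B(t, U) = ((4 - 10*5)*t)*U - 191 = ((4 - 50)*t)*U - 191 = (-46*t)*U - 191 = -46*U*t - 191 = -191 - 46*U*t)
D = 64807 (D = -191 - 46*(-9)*157 = -191 + 64998 = 64807)
T - D = -35973 - 1*64807 = -35973 - 64807 = -100780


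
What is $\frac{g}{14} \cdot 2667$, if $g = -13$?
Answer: $- \frac{4953}{2} \approx -2476.5$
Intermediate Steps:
$\frac{g}{14} \cdot 2667 = - \frac{13}{14} \cdot 2667 = \left(-13\right) \frac{1}{14} \cdot 2667 = \left(- \frac{13}{14}\right) 2667 = - \frac{4953}{2}$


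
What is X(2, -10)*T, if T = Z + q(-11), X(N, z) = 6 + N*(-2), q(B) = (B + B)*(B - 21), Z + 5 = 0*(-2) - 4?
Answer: 1390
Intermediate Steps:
Z = -9 (Z = -5 + (0*(-2) - 4) = -5 + (0 - 4) = -5 - 4 = -9)
q(B) = 2*B*(-21 + B) (q(B) = (2*B)*(-21 + B) = 2*B*(-21 + B))
X(N, z) = 6 - 2*N
T = 695 (T = -9 + 2*(-11)*(-21 - 11) = -9 + 2*(-11)*(-32) = -9 + 704 = 695)
X(2, -10)*T = (6 - 2*2)*695 = (6 - 4)*695 = 2*695 = 1390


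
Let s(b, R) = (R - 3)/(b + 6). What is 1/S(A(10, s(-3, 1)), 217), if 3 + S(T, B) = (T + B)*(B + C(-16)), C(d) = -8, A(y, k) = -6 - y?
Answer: 1/42006 ≈ 2.3806e-5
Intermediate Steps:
s(b, R) = (-3 + R)/(6 + b)
S(T, B) = -3 + (-8 + B)*(B + T) (S(T, B) = -3 + (T + B)*(B - 8) = -3 + (B + T)*(-8 + B) = -3 + (-8 + B)*(B + T))
1/S(A(10, s(-3, 1)), 217) = 1/(-3 + 217² - 8*217 - 8*(-6 - 1*10) + 217*(-6 - 1*10)) = 1/(-3 + 47089 - 1736 - 8*(-6 - 10) + 217*(-6 - 10)) = 1/(-3 + 47089 - 1736 - 8*(-16) + 217*(-16)) = 1/(-3 + 47089 - 1736 + 128 - 3472) = 1/42006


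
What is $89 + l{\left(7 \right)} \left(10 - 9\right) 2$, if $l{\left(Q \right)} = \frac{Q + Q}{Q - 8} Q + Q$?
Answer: $-93$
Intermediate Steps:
$l{\left(Q \right)} = Q + \frac{2 Q^{2}}{-8 + Q}$ ($l{\left(Q \right)} = \frac{2 Q}{-8 + Q} Q + Q = \frac{2 Q^{2}}{-8 + Q} + Q = Q + \frac{2 Q^{2}}{-8 + Q}$)
$89 + l{\left(7 \right)} \left(10 - 9\right) 2 = 89 + \frac{7 \left(-8 + 3 \cdot 7\right)}{-8 + 7} \left(10 - 9\right) 2 = 89 + \frac{7 \left(-8 + 21\right)}{-1} \cdot 1 \cdot 2 = 89 + 7 \left(-1\right) 13 \cdot 2 = 89 - 182 = -93$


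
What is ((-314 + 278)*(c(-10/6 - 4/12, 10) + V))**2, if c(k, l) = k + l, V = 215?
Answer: 64448784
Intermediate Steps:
((-314 + 278)*(c(-10/6 - 4/12, 10) + V))**2 = ((-314 + 278)*(((-10/6 - 4/12) + 10) + 215))**2 = (-36*(((-10*1/6 - 4*1/12) + 10) + 215))**2 = (-36*(((-5/3 - 1/3) + 10) + 215))**2 = (-36*((-2 + 10) + 215))**2 = (-36*(8 + 215))**2 = (-36*223)**2 = (-8028)**2 = 64448784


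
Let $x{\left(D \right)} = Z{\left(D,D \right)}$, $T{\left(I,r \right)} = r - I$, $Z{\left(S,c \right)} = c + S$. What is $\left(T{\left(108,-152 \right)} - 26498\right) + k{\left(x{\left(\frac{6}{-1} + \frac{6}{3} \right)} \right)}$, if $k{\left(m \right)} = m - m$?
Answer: $-26758$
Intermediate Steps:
$Z{\left(S,c \right)} = S + c$
$x{\left(D \right)} = 2 D$ ($x{\left(D \right)} = D + D = 2 D$)
$k{\left(m \right)} = 0$
$\left(T{\left(108,-152 \right)} - 26498\right) + k{\left(x{\left(\frac{6}{-1} + \frac{6}{3} \right)} \right)} = \left(\left(-152 - 108\right) - 26498\right) + 0 = \left(-260 - 26498\right) + 0 = -26758 + 0 = -26758$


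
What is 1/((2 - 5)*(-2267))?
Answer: 1/6801 ≈ 0.00014704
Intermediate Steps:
1/((2 - 5)*(-2267)) = 1/(-3*(-2267)) = 1/6801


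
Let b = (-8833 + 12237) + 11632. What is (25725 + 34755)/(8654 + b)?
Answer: 6048/2369 ≈ 2.5530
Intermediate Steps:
b = 15036 (b = 3404 + 11632 = 15036)
(25725 + 34755)/(8654 + b) = (25725 + 34755)/(8654 + 15036) = 60480/23690 = 60480*(1/23690) = 6048/2369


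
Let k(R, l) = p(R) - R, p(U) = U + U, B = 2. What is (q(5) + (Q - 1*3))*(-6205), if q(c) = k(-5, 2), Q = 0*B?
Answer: 49640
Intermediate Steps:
p(U) = 2*U
Q = 0 (Q = 0*2 = 0)
k(R, l) = R (k(R, l) = 2*R - R = R)
q(c) = -5
(q(5) + (Q - 1*3))*(-6205) = (-5 + (0 - 1*3))*(-6205) = (-5 + (0 - 3))*(-6205) = (-5 - 3)*(-6205) = -8*(-6205) = 49640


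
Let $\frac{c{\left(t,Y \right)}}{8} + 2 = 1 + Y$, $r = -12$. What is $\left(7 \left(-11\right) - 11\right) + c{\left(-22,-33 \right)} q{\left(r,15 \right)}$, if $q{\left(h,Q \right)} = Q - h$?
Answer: $-7432$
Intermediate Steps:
$c{\left(t,Y \right)} = -8 + 8 Y$ ($c{\left(t,Y \right)} = -16 + 8 \left(1 + Y\right) = -16 + \left(8 + 8 Y\right) = -8 + 8 Y$)
$\left(7 \left(-11\right) - 11\right) + c{\left(-22,-33 \right)} q{\left(r,15 \right)} = \left(7 \left(-11\right) - 11\right) + \left(-8 + 8 \left(-33\right)\right) \left(15 - -12\right) = \left(-77 - 11\right) + \left(-8 - 264\right) \left(15 + 12\right) = -88 - 7344 = -7432$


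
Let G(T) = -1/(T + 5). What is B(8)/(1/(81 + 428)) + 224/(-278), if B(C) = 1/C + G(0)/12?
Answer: 906323/16680 ≈ 54.336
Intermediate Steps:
G(T) = -1/(5 + T)
B(C) = -1/60 + 1/C (B(C) = 1/C - 1/(5 + 0)/12 = 1/C - 1/5*(1/12) = 1/C - 1*⅕*(1/12) = 1/C - ⅕*1/12 = 1/C - 1/60 = -1/60 + 1/C)
B(8)/(1/(81 + 428)) + 224/(-278) = ((1/60)*(60 - 1*8)/8)/(1/(81 + 428)) + 224/(-278) = ((1/60)*(⅛)*(60 - 8))/(1/509) + 224*(-1/278) = ((1/60)*(⅛)*52)/(1/509) - 112/139 = (13/120)*509 - 112/139 = 6617/120 - 112/139 = 906323/16680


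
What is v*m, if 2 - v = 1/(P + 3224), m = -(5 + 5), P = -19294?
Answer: -32141/1607 ≈ -20.001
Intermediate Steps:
m = -10 (m = -1*10 = -10)
v = 32141/16070 (v = 2 - 1/(-19294 + 3224) = 2 - 1/(-16070) = 2 - 1*(-1/16070) = 2 + 1/16070 = 32141/16070 ≈ 2.0001)
v*m = (32141/16070)*(-10) = -32141/1607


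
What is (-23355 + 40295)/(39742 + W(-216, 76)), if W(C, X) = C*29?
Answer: 8470/16739 ≈ 0.50600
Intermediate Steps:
W(C, X) = 29*C
(-23355 + 40295)/(39742 + W(-216, 76)) = (-23355 + 40295)/(39742 + 29*(-216)) = 16940/(39742 - 6264) = 16940/33478 = 16940*(1/33478) = 8470/16739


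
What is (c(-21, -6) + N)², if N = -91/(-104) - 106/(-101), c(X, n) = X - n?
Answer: 111619225/652864 ≈ 170.97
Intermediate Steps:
N = 1555/808 (N = -91*(-1/104) - 106*(-1/101) = 7/8 + 106/101 = 1555/808 ≈ 1.9245)
(c(-21, -6) + N)² = ((-21 - 1*(-6)) + 1555/808)² = ((-21 + 6) + 1555/808)² = (-15 + 1555/808)² = (-10565/808)² = 111619225/652864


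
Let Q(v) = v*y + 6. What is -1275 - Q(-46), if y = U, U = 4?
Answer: -1097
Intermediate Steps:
y = 4
Q(v) = 6 + 4*v (Q(v) = v*4 + 6 = 4*v + 6 = 6 + 4*v)
-1275 - Q(-46) = -1275 - (6 + 4*(-46)) = -1275 - (6 - 184) = -1275 - 1*(-178) = -1275 + 178 = -1097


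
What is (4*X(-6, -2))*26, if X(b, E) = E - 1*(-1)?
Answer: -104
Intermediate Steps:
X(b, E) = 1 + E (X(b, E) = E + 1 = 1 + E)
(4*X(-6, -2))*26 = (4*(1 - 2))*26 = (4*(-1))*26 = -4*26 = -104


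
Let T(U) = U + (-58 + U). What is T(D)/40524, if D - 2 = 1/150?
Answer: -4049/3039300 ≈ -0.0013322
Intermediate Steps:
D = 301/150 (D = 2 + 1/150 = 301/150 ≈ 2.0067)
T(U) = -58 + 2*U
T(D)/40524 = (-58 + 2*(301/150))/40524 = (-58 + 301/75)*(1/40524) = -4049/75*1/40524 = -4049/3039300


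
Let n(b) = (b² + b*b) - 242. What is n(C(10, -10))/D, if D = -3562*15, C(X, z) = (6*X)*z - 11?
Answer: -24880/1781 ≈ -13.970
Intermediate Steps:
C(X, z) = -11 + 6*X*z (C(X, z) = 6*X*z - 11 = -11 + 6*X*z)
n(b) = -242 + 2*b² (n(b) = (b² + b²) - 242 = 2*b² - 242 = -242 + 2*b²)
D = -53430
n(C(10, -10))/D = (-242 + 2*(-11 + 6*10*(-10))²)/(-53430) = (-242 + 2*(-11 - 600)²)*(-1/53430) = (-242 + 2*(-611)²)*(-1/53430) = (-242 + 2*373321)*(-1/53430) = (-242 + 746642)*(-1/53430) = 746400*(-1/53430) = -24880/1781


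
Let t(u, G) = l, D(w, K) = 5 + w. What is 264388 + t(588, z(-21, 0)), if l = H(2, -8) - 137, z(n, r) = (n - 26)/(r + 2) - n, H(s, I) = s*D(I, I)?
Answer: 264245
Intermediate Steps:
H(s, I) = s*(5 + I)
z(n, r) = -n + (-26 + n)/(2 + r) (z(n, r) = (-26 + n)/(2 + r) - n = -n + (-26 + n)/(2 + r))
l = -143 (l = 2*(5 - 8) - 137 = 2*(-3) - 137 = -6 - 137 = -143)
t(u, G) = -143
264388 + t(588, z(-21, 0)) = 264388 - 143 = 264245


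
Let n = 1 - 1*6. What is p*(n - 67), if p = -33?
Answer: 2376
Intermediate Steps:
n = -5 (n = 1 - 6 = -5)
p*(n - 67) = -33*(-5 - 67) = -33*(-72) = 2376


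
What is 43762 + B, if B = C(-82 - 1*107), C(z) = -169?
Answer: 43593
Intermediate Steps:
B = -169
43762 + B = 43762 - 169 = 43593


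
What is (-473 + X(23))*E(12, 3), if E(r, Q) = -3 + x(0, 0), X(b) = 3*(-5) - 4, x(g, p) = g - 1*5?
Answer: 3936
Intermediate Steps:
x(g, p) = -5 + g (x(g, p) = g - 5 = -5 + g)
X(b) = -19 (X(b) = -15 - 4 = -19)
E(r, Q) = -8 (E(r, Q) = -3 + (-5 + 0) = -3 - 5 = -8)
(-473 + X(23))*E(12, 3) = (-473 - 19)*(-8) = -492*(-8) = 3936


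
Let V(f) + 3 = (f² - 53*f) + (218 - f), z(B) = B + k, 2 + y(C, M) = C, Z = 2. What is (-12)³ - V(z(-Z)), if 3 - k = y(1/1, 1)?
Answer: -1839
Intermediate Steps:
y(C, M) = -2 + C
k = 4 (k = 3 - (-2 + 1/1) = 3 - (-2 + 1) = 3 - 1*(-1) = 3 + 1 = 4)
z(B) = 4 + B (z(B) = B + 4 = 4 + B)
V(f) = 215 + f² - 54*f (V(f) = -3 + ((f² - 53*f) + (218 - f)) = -3 + (218 + f² - 54*f) = 215 + f² - 54*f)
(-12)³ - V(z(-Z)) = (-12)³ - (215 + (4 - 1*2)² - 54*(4 - 1*2)) = -1728 - (215 + (4 - 2)² - 54*(4 - 2)) = -1728 - (215 + 2² - 54*2) = -1728 - (215 + 4 - 108) = -1728 - 1*111 = -1728 - 111 = -1839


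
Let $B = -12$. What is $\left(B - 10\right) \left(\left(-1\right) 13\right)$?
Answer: $286$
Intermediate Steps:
$\left(B - 10\right) \left(\left(-1\right) 13\right) = \left(-12 - 10\right) \left(\left(-1\right) 13\right) = \left(-22\right) \left(-13\right) = 286$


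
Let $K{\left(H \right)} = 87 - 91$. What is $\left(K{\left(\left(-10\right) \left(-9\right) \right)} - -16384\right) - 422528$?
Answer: $-406148$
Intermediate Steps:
$K{\left(H \right)} = -4$
$\left(K{\left(\left(-10\right) \left(-9\right) \right)} - -16384\right) - 422528 = \left(-4 - -16384\right) - 422528 = \left(-4 + 16384\right) - 422528 = 16380 - 422528 = -406148$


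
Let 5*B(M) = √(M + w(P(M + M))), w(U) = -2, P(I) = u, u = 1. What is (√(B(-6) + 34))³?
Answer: 2*√10*(85 + I*√2)^(3/2)/25 ≈ 198.23 + 4.9478*I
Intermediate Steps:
P(I) = 1
B(M) = √(-2 + M)/5 (B(M) = √(M - 2)/5 = √(-2 + M)/5)
(√(B(-6) + 34))³ = (√(√(-2 - 6)/5 + 34))³ = (√(√(-8)/5 + 34))³ = (√((2*I*√2)/5 + 34))³ = (√(2*I*√2/5 + 34))³ = (√(34 + 2*I*√2/5))³ = (34 + 2*I*√2/5)^(3/2)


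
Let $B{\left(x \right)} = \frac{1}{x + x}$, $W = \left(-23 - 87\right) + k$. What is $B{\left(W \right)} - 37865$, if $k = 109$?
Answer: $- \frac{75731}{2} \approx -37866.0$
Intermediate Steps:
$W = -1$ ($W = \left(-23 - 87\right) + 109 = -110 + 109 = -1$)
$B{\left(x \right)} = \frac{1}{2 x}$
$B{\left(W \right)} - 37865 = \frac{1}{2 \left(-1\right)} - 37865 = \frac{1}{2} \left(-1\right) - 37865 = - \frac{1}{2} - 37865 = - \frac{75731}{2}$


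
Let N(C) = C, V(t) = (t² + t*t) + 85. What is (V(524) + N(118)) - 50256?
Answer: 499099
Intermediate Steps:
V(t) = 85 + 2*t² (V(t) = (t² + t²) + 85 = 2*t² + 85 = 85 + 2*t²)
(V(524) + N(118)) - 50256 = ((85 + 2*524²) + 118) - 50256 = ((85 + 2*274576) + 118) - 50256 = ((85 + 549152) + 118) - 50256 = (549237 + 118) - 50256 = 549355 - 50256 = 499099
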